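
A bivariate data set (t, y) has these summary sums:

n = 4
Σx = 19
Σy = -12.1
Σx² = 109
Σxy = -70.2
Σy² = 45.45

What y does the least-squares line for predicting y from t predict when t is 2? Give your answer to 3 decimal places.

Sxx = Σx² − (Σx)²/n = 109 − 90.25 = 18.75
Sxy = Σxy − (Σx)(Σy)/n = -70.2 − (-57.475) = -12.725
b = Sxy/Sxx = -12.725/18.75 = -0.678667
a = ȳ − b·x̄ = -3.025 − (-0.678667)·4.75 = 0.198667
ŷ(2) = a + b·2 = 0.198667 + (-0.678667)·2 = -1.158667

-1.159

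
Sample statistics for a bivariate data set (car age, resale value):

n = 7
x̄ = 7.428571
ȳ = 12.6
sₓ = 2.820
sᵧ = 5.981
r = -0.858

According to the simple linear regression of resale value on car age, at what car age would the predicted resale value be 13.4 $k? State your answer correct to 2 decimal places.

6.99

b = r · sᵧ/sₓ = -0.858 · 5.981/2.82 = -1.819751
a = ȳ − b·x̄ = 12.6 − (-1.819751)·7.428571 = 26.118150
Set a + b·x = 13.4: x = (13.4 − 26.118150) / (-1.819751) = 6.988950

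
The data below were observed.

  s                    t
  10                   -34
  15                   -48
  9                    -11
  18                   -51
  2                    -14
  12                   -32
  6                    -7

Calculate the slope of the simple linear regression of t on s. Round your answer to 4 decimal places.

n = 7, Σx = 72, Σy = -197, Σxy = -2531, Σx² = 914
Sxx = Σx² − (Σx)²/n = 914 − 740.571429 = 173.428571
Sxy = Σxy − (Σx)(Σy)/n = -2531 − (-2026.285714) = -504.714286
b = Sxy/Sxx = -504.714286/173.428571 = -2.910214

-2.9102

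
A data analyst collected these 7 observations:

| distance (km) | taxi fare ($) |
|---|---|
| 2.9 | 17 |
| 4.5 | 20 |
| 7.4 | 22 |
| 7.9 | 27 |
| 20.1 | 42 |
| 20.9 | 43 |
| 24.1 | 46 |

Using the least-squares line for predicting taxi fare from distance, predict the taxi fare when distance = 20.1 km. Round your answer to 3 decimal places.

n = 7, Σx = 87.8, Σy = 217, Σxy = 3366.9, Σx² = 1567.46
Sxx = Σx² − (Σx)²/n = 1567.46 − 1101.262857 = 466.197143
Sxy = Σxy − (Σx)(Σy)/n = 3366.9 − 2721.8 = 645.1
b = Sxy/Sxx = 645.1/466.197143 = 1.383749
a = ȳ − b·x̄ = 31 − 1.383749·12.542857 = 13.643829
ŷ(20.1) = a + b·20.1 = 13.643829 + 1.383749·20.1 = 41.457192

41.457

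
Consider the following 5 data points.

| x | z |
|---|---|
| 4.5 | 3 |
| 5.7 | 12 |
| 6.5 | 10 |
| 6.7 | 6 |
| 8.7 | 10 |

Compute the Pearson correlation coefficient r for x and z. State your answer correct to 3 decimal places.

0.486

n = 5, Σx = 32.1, Σy = 41, Σxy = 274.1, Σx² = 215.57, Σy² = 389
Sxx = Σx² − (Σx)²/n = 215.57 − 206.082 = 9.488
Sxy = Σxy − (Σx)(Σy)/n = 274.1 − 263.22 = 10.88
Syy = Σy² − (Σy)²/n = 389 − 336.2 = 52.8
r = Sxy/√(Sxx·Syy) = 10.88/√(500.9664) = 10.88/22.382279 = 0.486099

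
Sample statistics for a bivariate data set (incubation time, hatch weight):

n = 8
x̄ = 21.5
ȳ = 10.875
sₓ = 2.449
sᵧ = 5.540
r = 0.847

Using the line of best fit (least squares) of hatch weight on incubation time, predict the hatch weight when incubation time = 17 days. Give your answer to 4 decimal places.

b = r · sᵧ/sₓ = 0.847 · 5.54/2.449 = 1.916039
a = ȳ − b·x̄ = 10.875 − 1.916039·21.5 = -30.319843
ŷ(17) = a + b·17 = -30.319843 + 1.916039·17 = 2.252824

2.2528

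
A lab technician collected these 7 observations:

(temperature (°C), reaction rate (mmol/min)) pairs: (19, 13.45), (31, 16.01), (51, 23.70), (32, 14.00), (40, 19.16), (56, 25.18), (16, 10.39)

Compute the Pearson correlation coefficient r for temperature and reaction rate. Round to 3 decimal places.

n = 7, Σx = 245, Σy = 121.89, Σxy = 4751.28, Σx² = 9939, Σy² = 2304.0027
Sxx = Σx² − (Σx)²/n = 9939 − 8575 = 1364
Sxy = Σxy − (Σx)(Σy)/n = 4751.28 − 4266.15 = 485.13
Syy = Σy² − (Σy)²/n = 2304.0027 − 2122.453157 = 181.549543
r = Sxy/√(Sxx·Syy) = 485.13/√(247633.576457) = 485.13/497.627950 = 0.974885

0.975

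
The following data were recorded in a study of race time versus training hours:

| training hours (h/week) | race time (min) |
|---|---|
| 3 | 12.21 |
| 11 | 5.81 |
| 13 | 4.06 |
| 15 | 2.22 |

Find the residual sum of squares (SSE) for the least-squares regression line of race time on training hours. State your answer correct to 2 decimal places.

n = 4, Σx = 42, Σy = 24.3, Σxy = 186.62, Σx² = 524, Σy² = 204.2522
Sxx = Σx² − (Σx)²/n = 524 − 441 = 83
Sxy = Σxy − (Σx)(Σy)/n = 186.62 − 255.15 = -68.53
Syy = Σy² − (Σy)²/n = 204.2522 − 147.6225 = 56.6297
b = Sxy/Sxx = -68.53/83 = -0.825663
SSE = Syy − b·Sxy = 56.6297 − (-0.825663)·(-68.53) = 0.047039

0.05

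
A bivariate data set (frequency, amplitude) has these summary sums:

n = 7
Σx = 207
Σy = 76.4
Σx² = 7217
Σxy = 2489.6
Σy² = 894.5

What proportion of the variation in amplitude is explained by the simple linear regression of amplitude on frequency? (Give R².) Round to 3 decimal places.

0.798

Sxx = Σx² − (Σx)²/n = 7217 − 6121.285714 = 1095.714286
Sxy = Σxy − (Σx)(Σy)/n = 2489.6 − 2259.257143 = 230.342857
Syy = Σy² − (Σy)²/n = 894.5 − 833.851429 = 60.648571
R² = Sxy²/(Sxx·Syy) = (230.342857)²/(1095.714286·60.648571) = 0.798420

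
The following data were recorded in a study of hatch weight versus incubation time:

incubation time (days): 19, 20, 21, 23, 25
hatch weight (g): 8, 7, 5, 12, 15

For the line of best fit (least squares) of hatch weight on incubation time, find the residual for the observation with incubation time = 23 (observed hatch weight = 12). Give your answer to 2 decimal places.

n = 5, Σx = 108, Σy = 47, Σxy = 1048, Σx² = 2356
Sxx = Σx² − (Σx)²/n = 2356 − 2332.8 = 23.2
Sxy = Σxy − (Σx)(Σy)/n = 1048 − 1015.2 = 32.8
b = Sxy/Sxx = 32.8/23.2 = 1.413793
a = ȳ − b·x̄ = 9.4 − 1.413793·21.6 = -21.137931
ŷ(23) = -21.137931 + 1.413793·23 = 11.379310
residual = y − ŷ = 12 − 11.379310 = 0.620690

0.62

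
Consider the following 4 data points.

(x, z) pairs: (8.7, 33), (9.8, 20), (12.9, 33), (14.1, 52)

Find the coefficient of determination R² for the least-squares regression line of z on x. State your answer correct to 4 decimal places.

0.5168

n = 4, Σx = 45.5, Σy = 138, Σxy = 1642, Σx² = 536.95, Σy² = 5282
Sxx = Σx² − (Σx)²/n = 536.95 − 517.5625 = 19.3875
Sxy = Σxy − (Σx)(Σy)/n = 1642 − 1569.75 = 72.25
Syy = Σy² − (Σy)²/n = 5282 − 4761 = 521
R² = Sxy²/(Sxx·Syy) = (72.25)²/(19.3875·521) = 0.516792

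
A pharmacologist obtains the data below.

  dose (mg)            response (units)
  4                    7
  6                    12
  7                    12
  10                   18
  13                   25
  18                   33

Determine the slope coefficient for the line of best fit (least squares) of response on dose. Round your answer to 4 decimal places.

1.8650

n = 6, Σx = 58, Σy = 107, Σxy = 1283, Σx² = 694
Sxx = Σx² − (Σx)²/n = 694 − 560.666667 = 133.333333
Sxy = Σxy − (Σx)(Σy)/n = 1283 − 1034.333333 = 248.666667
b = Sxy/Sxx = 248.666667/133.333333 = 1.865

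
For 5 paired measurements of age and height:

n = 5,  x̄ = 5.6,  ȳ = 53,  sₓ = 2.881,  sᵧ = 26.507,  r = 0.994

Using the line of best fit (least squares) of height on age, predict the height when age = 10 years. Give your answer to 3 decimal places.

b = r · sᵧ/sₓ = 0.994 · 26.507/2.881 = 9.145421
a = ȳ − b·x̄ = 53 − 9.145421·5.6 = 1.785642
ŷ(10) = a + b·10 = 1.785642 + 9.145421·10 = 93.239853

93.240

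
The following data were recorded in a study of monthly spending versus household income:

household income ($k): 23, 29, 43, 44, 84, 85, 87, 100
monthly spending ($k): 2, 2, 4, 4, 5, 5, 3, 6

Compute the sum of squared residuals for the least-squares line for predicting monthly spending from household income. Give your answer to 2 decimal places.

5.85

n = 8, Σx = 495, Σy = 31, Σxy = 2158, Σx² = 37005, Σy² = 135
Sxx = Σx² − (Σx)²/n = 37005 − 30628.125 = 6376.875
Sxy = Σxy − (Σx)(Σy)/n = 2158 − 1918.125 = 239.875
Syy = Σy² − (Σy)²/n = 135 − 120.125 = 14.875
b = Sxy/Sxx = 239.875/6376.875 = 0.037616
SSE = Syy − b·Sxy = 14.875 − 0.037616·239.875 = 5.851769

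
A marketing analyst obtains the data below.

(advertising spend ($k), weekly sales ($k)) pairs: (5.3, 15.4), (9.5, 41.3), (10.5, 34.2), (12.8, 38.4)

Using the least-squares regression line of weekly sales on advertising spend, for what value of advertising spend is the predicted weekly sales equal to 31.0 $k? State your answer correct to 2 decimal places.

n = 4, Σx = 38.1, Σy = 129.3, Σxy = 1324.59, Σx² = 392.43
Sxx = Σx² − (Σx)²/n = 392.43 − 362.9025 = 29.5275
Sxy = Σxy − (Σx)(Σy)/n = 1324.59 − 1231.5825 = 93.0075
b = Sxy/Sxx = 93.0075/29.5275 = 3.149860
a = ȳ − b·x̄ = 32.325 − 3.149860·9.525 = 2.322581
Set a + b·x = 31.0: x = (31.0 − 2.322581) / 3.149860 = 9.104346

9.10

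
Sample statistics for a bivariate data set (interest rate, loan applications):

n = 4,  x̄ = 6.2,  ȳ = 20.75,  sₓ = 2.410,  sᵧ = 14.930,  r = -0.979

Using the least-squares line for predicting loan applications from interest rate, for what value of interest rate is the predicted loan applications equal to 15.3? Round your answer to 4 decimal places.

7.0986

b = r · sᵧ/sₓ = -0.979 · 14.93/2.41 = -6.064925
a = ȳ − b·x̄ = 20.75 − (-6.064925)·6.2 = 58.352537
Set a + b·x = 15.3: x = (15.3 − 58.352537) / (-6.064925) = 7.098610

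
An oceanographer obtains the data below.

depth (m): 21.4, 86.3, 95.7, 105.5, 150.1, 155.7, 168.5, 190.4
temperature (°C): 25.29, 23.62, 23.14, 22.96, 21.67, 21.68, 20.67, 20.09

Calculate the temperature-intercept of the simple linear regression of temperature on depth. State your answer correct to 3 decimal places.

n = 8, Σx = 973.6, Σy = 179.12, Σxy = 21152.664, Σx² = 139611.3
Sxx = Σx² − (Σx)²/n = 139611.3 − 118487.12 = 21124.18
Sxy = Σxy − (Σx)(Σy)/n = 21152.664 − 21798.904 = -646.24
b = Sxy/Sxx = -646.24/21124.18 = -0.030592
a = ȳ − b·x̄ = 22.39 − (-0.030592)·121.7 = 26.113099

26.113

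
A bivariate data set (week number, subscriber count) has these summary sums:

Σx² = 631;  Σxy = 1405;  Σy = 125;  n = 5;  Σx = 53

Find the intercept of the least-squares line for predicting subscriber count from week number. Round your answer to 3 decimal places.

Sxx = Σx² − (Σx)²/n = 631 − 561.8 = 69.2
Sxy = Σxy − (Σx)(Σy)/n = 1405 − 1325 = 80
b = Sxy/Sxx = 80/69.2 = 1.156069
a = ȳ − b·x̄ = 25 − 1.156069·10.6 = 12.745665

12.746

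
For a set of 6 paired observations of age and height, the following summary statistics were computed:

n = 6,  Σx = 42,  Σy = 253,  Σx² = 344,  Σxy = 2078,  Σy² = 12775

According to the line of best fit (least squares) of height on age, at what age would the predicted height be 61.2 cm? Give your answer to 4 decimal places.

Sxx = Σx² − (Σx)²/n = 344 − 294 = 50
Sxy = Σxy − (Σx)(Σy)/n = 2078 − 1771 = 307
b = Sxy/Sxx = 307/50 = 6.14
a = ȳ − b·x̄ = 42.166667 − 6.14·7 = -0.813333
Set a + b·x = 61.2: x = (61.2 − (-0.813333)) / 6.14 = 10.099891

10.0999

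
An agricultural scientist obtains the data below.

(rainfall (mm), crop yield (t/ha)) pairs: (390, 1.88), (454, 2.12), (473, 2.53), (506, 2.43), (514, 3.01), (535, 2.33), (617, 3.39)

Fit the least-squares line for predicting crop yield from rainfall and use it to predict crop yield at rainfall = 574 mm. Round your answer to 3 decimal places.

n = 7, Σx = 3489, Σy = 17.69, Σxy = 9007.27, Σx² = 1769091
Sxx = Σx² − (Σx)²/n = 1769091 − 1739017.285714 = 30073.714286
Sxy = Σxy − (Σx)(Σy)/n = 9007.27 − 8817.201429 = 190.068571
b = Sxy/Sxx = 190.068571/30073.714286 = 0.006320
a = ȳ − b·x̄ = 2.527143 − 0.006320·498.428571 = -0.622970
ŷ(574) = a + b·574 = -0.622970 + 0.006320·574 = 3.004761

3.005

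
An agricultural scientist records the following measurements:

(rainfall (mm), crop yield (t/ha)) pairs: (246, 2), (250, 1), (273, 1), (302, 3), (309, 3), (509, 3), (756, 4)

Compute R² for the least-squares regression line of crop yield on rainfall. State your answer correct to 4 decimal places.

n = 7, Σx = 2645, Σy = 17, Σxy = 7399, Σx² = 1214847, Σy² = 49
Sxx = Σx² − (Σx)²/n = 1214847 − 999432.142857 = 215414.857143
Sxy = Σxy − (Σx)(Σy)/n = 7399 − 6423.571429 = 975.428571
Syy = Σy² − (Σy)²/n = 49 − 41.285714 = 7.714286
R² = Sxy²/(Sxx·Syy) = (975.428571)²/(215414.857143·7.714286) = 0.572558

0.5726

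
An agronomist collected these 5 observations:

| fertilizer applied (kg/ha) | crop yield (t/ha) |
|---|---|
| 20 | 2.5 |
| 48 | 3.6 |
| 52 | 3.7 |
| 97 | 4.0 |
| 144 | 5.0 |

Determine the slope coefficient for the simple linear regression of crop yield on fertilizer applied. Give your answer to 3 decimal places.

0.017

n = 5, Σx = 361, Σy = 18.8, Σxy = 1523.2, Σx² = 35553
Sxx = Σx² − (Σx)²/n = 35553 − 26064.2 = 9488.8
Sxy = Σxy − (Σx)(Σy)/n = 1523.2 − 1357.36 = 165.84
b = Sxy/Sxx = 165.84/9488.8 = 0.017477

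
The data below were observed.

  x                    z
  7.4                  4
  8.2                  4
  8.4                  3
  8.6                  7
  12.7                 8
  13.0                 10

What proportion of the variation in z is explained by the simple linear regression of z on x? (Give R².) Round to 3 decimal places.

n = 6, Σx = 58.3, Σy = 36, Σxy = 379.4, Σx² = 596.81, Σy² = 254
Sxx = Σx² − (Σx)²/n = 596.81 − 566.481667 = 30.328333
Sxy = Σxy − (Σx)(Σy)/n = 379.4 − 349.8 = 29.6
Syy = Σy² − (Σy)²/n = 254 − 216 = 38
R² = Sxy²/(Sxx·Syy) = (29.6)²/(30.328333·38) = 0.760241

0.760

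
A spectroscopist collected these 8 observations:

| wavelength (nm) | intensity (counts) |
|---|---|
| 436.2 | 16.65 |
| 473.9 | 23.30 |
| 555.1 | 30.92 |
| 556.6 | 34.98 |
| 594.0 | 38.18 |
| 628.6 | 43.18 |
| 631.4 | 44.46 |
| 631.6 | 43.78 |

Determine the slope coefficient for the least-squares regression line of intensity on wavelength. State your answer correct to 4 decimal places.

n = 8, Σx = 4507.4, Σy = 275.45, Σxy = 160483.52, Σx² = 2578349.7
Sxx = Σx² − (Σx)²/n = 2578349.7 − 2539581.845 = 38767.855
Sxy = Σxy − (Σx)(Σy)/n = 160483.52 − 155195.41625 = 5288.10375
b = Sxy/Sxx = 5288.10375/38767.855 = 0.136404

0.1364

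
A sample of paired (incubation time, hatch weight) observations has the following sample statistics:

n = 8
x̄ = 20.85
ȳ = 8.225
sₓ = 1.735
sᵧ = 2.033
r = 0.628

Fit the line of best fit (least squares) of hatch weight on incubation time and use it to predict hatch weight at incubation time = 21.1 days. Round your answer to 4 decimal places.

8.4090

b = r · sᵧ/sₓ = 0.628 · 2.033/1.735 = 0.735864
a = ȳ − b·x̄ = 8.225 − 0.735864·20.85 = -7.117764
ŷ(21.1) = a + b·21.1 = -7.117764 + 0.735864·21.1 = 8.408966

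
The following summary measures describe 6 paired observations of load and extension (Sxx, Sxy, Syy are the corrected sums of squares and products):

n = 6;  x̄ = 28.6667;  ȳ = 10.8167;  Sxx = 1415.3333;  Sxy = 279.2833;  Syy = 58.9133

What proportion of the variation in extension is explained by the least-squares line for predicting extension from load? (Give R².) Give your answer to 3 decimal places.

0.935

R² = Sxy²/(Sxx·Syy) = (279.2833)²/(1415.3333·58.9133) = 0.935444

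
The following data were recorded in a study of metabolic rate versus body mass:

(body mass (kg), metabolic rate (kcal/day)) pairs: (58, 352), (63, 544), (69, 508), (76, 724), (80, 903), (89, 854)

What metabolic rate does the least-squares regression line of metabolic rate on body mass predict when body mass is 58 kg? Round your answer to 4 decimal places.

395.7192

n = 6, Σx = 435, Σy = 3885, Σxy = 293010, Σx² = 32191
Sxx = Σx² − (Σx)²/n = 32191 − 31537.5 = 653.5
Sxy = Σxy − (Σx)(Σy)/n = 293010 − 281662.5 = 11347.5
b = Sxy/Sxx = 11347.5/653.5 = 17.364193
a = ȳ − b·x̄ = 647.5 − 17.364193·72.5 = -611.403979
ŷ(58) = a + b·58 = -611.403979 + 17.364193·58 = 395.719204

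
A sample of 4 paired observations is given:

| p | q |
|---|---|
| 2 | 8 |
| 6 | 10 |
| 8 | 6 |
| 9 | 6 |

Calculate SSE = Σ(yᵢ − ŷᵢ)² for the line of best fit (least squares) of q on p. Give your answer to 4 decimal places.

n = 4, Σx = 25, Σy = 30, Σxy = 178, Σx² = 185, Σy² = 236
Sxx = Σx² − (Σx)²/n = 185 − 156.25 = 28.75
Sxy = Σxy − (Σx)(Σy)/n = 178 − 187.5 = -9.5
Syy = Σy² − (Σy)²/n = 236 − 225 = 11
b = Sxy/Sxx = -9.5/28.75 = -0.330435
SSE = Syy − b·Sxy = 11 − (-0.330435)·(-9.5) = 7.860870

7.8609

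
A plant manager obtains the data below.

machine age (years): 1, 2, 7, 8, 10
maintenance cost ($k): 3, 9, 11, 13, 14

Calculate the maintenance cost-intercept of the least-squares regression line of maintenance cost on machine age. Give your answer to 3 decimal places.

4.327

n = 5, Σx = 28, Σy = 50, Σxy = 342, Σx² = 218
Sxx = Σx² − (Σx)²/n = 218 − 156.8 = 61.2
Sxy = Σxy − (Σx)(Σy)/n = 342 − 280 = 62
b = Sxy/Sxx = 62/61.2 = 1.013072
a = ȳ − b·x̄ = 10 − 1.013072·5.6 = 4.326797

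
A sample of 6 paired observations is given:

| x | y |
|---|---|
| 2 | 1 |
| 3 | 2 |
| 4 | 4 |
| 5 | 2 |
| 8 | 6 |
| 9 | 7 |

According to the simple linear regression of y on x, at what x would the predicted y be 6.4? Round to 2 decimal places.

8.55

n = 6, Σx = 31, Σy = 22, Σxy = 145, Σx² = 199
Sxx = Σx² − (Σx)²/n = 199 − 160.166667 = 38.833333
Sxy = Σxy − (Σx)(Σy)/n = 145 − 113.666667 = 31.333333
b = Sxy/Sxx = 31.333333/38.833333 = 0.806867
a = ȳ − b·x̄ = 3.666667 − 0.806867·5.166667 = -0.502146
Set a + b·x = 6.4: x = (6.4 − (-0.502146)) / 0.806867 = 8.554255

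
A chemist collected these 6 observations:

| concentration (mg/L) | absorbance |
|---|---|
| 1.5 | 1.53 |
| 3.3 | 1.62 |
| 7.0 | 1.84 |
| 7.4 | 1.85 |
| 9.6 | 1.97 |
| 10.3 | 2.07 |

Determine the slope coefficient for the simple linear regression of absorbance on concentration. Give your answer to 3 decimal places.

n = 6, Σx = 39.1, Σy = 10.88, Σxy = 74.444, Σx² = 315.15
Sxx = Σx² − (Σx)²/n = 315.15 − 254.801667 = 60.348333
Sxy = Σxy − (Σx)(Σy)/n = 74.444 − 70.901333 = 3.542667
b = Sxy/Sxx = 3.542667/60.348333 = 0.058704

0.059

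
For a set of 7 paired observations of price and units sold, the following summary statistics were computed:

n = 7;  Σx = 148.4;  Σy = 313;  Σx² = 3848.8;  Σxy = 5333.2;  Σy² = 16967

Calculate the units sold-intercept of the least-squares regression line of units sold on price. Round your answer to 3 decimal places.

84.006

Sxx = Σx² − (Σx)²/n = 3848.8 − 3146.08 = 702.72
Sxy = Σxy − (Σx)(Σy)/n = 5333.2 − 6635.6 = -1302.4
b = Sxy/Sxx = -1302.4/702.72 = -1.853370
a = ȳ − b·x̄ = 44.714286 − (-1.853370)·21.2 = 84.005725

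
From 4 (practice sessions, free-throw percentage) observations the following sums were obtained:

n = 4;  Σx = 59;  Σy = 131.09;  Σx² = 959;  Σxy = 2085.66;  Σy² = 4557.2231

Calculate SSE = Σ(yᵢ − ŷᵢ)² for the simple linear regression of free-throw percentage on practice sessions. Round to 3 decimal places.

Sxx = Σx² − (Σx)²/n = 959 − 870.25 = 88.75
Sxy = Σxy − (Σx)(Σy)/n = 2085.66 − 1933.5775 = 152.0825
Syy = Σy² − (Σy)²/n = 4557.2231 − 4296.147025 = 261.076075
b = Sxy/Sxx = 152.0825/88.75 = 1.713606
SSE = Syy − b·Sxy = 261.076075 − 1.713606·152.0825 = 0.466646

0.467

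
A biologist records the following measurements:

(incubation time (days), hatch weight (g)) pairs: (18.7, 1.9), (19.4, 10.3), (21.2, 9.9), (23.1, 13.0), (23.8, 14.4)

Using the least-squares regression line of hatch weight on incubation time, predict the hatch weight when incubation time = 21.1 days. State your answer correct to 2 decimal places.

9.64

n = 5, Σx = 106.2, Σy = 49.5, Σxy = 1088.25, Σx² = 2275.54
Sxx = Σx² − (Σx)²/n = 2275.54 − 2255.688 = 19.852
Sxy = Σxy − (Σx)(Σy)/n = 1088.25 − 1051.38 = 36.87
b = Sxy/Sxx = 36.87/19.852 = 1.857244
a = ȳ − b·x̄ = 9.9 − 1.857244·21.24 = -29.547854
ŷ(21.1) = a + b·21.1 = -29.547854 + 1.857244·21.1 = 9.639986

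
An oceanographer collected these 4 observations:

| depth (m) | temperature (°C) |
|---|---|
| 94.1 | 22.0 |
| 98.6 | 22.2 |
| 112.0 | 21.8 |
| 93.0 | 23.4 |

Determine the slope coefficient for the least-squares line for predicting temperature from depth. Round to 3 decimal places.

-0.051

n = 4, Σx = 397.7, Σy = 89.4, Σxy = 8876.92, Σx² = 39769.77
Sxx = Σx² − (Σx)²/n = 39769.77 − 39541.3225 = 228.4475
Sxy = Σxy − (Σx)(Σy)/n = 8876.92 − 8888.595 = -11.675
b = Sxy/Sxx = -11.675/228.4475 = -0.051106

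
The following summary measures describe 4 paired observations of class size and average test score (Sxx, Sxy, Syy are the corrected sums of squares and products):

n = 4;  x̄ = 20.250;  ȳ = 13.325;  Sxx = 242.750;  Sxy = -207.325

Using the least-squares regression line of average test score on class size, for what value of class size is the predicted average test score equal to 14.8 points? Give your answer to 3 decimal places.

b = Sxy/Sxx = -207.325/242.75 = -0.854068
a = ȳ − b·x̄ = 13.325 − (-0.854068)·20.25 = 30.619876
Set a + b·x = 14.8: x = (14.8 − 30.619876) / (-0.854068) = 18.522971

18.523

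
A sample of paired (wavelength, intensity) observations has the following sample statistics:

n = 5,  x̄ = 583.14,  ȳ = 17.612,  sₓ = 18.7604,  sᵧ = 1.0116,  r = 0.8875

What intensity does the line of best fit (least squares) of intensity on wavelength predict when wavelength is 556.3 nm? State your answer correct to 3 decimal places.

b = r · sᵧ/sₓ = 0.8875 · 1.0116/18.7604 = 0.047856
a = ȳ − b·x̄ = 17.612 − 0.047856·583.14 = -10.294664
ŷ(556.3) = a + b·556.3 = -10.294664 + 0.047856·556.3 = 16.327549

16.328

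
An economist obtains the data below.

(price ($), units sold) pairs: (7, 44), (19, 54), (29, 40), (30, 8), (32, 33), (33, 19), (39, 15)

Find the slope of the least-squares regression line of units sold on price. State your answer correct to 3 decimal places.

n = 7, Σx = 189, Σy = 213, Σxy = 5002, Σx² = 5785
Sxx = Σx² − (Σx)²/n = 5785 − 5103 = 682
Sxy = Σxy − (Σx)(Σy)/n = 5002 − 5751 = -749
b = Sxy/Sxx = -749/682 = -1.098240

-1.098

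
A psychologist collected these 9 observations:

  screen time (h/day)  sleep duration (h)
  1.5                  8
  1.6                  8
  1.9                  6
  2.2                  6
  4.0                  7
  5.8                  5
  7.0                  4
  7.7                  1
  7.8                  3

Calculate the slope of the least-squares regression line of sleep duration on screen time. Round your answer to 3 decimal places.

-0.770

n = 9, Σx = 39.5, Σy = 48, Σxy = 165.5, Σx² = 232.03
Sxx = Σx² − (Σx)²/n = 232.03 − 173.361111 = 58.668889
Sxy = Σxy − (Σx)(Σy)/n = 165.5 − 210.666667 = -45.166667
b = Sxy/Sxx = -45.166667/58.668889 = -0.769857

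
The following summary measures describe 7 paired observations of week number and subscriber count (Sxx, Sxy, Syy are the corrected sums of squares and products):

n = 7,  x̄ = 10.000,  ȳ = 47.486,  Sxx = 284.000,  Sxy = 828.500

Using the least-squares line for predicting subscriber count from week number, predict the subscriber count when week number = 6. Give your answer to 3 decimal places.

35.817

b = Sxy/Sxx = 828.5/284 = 2.917254
a = ȳ − b·x̄ = 47.486 − 2.917254·10 = 18.313465
ŷ(6) = a + b·6 = 18.313465 + 2.917254·6 = 35.816986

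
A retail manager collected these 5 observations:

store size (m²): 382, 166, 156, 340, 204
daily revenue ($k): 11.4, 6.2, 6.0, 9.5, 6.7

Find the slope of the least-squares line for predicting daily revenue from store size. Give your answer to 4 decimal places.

0.0226

n = 5, Σx = 1248, Σy = 39.8, Σxy = 10916.8, Σx² = 355032
Sxx = Σx² − (Σx)²/n = 355032 − 311500.8 = 43531.2
Sxy = Σxy − (Σx)(Σy)/n = 10916.8 − 9934.08 = 982.72
b = Sxy/Sxx = 982.72/43531.2 = 0.022575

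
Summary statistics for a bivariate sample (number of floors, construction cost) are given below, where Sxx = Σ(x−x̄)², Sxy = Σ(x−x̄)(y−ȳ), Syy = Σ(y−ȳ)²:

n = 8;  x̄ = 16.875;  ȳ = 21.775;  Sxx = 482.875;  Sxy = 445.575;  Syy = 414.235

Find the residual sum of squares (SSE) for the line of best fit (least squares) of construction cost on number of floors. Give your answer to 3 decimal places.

b = Sxy/Sxx = 445.575/482.875 = 0.922754
SSE = Syy − b·Sxy = 414.235 − 0.922754·445.575 = 3.078737

3.079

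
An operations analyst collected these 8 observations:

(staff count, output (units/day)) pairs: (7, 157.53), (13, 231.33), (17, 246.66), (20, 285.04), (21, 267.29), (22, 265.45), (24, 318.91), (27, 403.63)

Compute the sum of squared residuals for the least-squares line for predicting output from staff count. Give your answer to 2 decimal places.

n = 8, Σx = 151, Σy = 2175.84, Σxy = 44008.86, Σx² = 3137, Σy² = 626946.6386
Sxx = Σx² − (Σx)²/n = 3137 − 2850.125 = 286.875
Sxy = Σxy − (Σx)(Σy)/n = 44008.86 − 41068.98 = 2939.88
Syy = Σy² − (Σy)²/n = 626946.6386 − 591784.9632 = 35161.6754
b = Sxy/Sxx = 2939.88/286.875 = 10.247948
SSE = Syy − b·Sxy = 35161.6754 − 10.247948·2939.88 = 5033.938879

5033.94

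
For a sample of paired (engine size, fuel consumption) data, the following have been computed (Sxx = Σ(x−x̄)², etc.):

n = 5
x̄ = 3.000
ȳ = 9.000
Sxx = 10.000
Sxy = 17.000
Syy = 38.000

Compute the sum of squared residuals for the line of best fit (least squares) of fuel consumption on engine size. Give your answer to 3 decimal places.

9.100

b = Sxy/Sxx = 17/10 = 1.7
SSE = Syy − b·Sxy = 38 − 1.7·17 = 9.1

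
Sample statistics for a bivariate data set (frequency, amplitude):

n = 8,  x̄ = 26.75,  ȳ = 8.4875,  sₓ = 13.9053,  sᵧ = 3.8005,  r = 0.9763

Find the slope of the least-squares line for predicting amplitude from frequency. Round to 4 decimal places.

0.2668

b = r · sᵧ/sₓ = 0.9763 · 3.8005/13.9053 = 0.266836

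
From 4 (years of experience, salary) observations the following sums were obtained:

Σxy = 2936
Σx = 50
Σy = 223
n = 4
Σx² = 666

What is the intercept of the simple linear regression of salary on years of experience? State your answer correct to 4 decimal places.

Sxx = Σx² − (Σx)²/n = 666 − 625 = 41
Sxy = Σxy − (Σx)(Σy)/n = 2936 − 2787.5 = 148.5
b = Sxy/Sxx = 148.5/41 = 3.621951
a = ȳ − b·x̄ = 55.75 − 3.621951·12.5 = 10.475610

10.4756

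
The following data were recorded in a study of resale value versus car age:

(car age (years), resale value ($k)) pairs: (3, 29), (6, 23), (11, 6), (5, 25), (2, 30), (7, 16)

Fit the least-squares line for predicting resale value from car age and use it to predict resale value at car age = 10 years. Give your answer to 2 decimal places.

9.43

n = 6, Σx = 34, Σy = 129, Σxy = 588, Σx² = 244
Sxx = Σx² − (Σx)²/n = 244 − 192.666667 = 51.333333
Sxy = Σxy − (Σx)(Σy)/n = 588 − 731 = -143
b = Sxy/Sxx = -143/51.333333 = -2.785714
a = ȳ − b·x̄ = 21.5 − (-2.785714)·5.666667 = 37.285714
ŷ(10) = a + b·10 = 37.285714 + (-2.785714)·10 = 9.428571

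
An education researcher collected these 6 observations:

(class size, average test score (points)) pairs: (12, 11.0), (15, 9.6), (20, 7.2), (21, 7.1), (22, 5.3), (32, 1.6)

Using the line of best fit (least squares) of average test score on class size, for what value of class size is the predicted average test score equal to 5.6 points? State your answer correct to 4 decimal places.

n = 6, Σx = 122, Σy = 41.8, Σxy = 736.9, Σx² = 2718
Sxx = Σx² − (Σx)²/n = 2718 − 2480.666667 = 237.333333
Sxy = Σxy − (Σx)(Σy)/n = 736.9 − 849.933333 = -113.033333
b = Sxy/Sxx = -113.033333/237.333333 = -0.476264
a = ȳ − b·x̄ = 6.966667 − (-0.476264)·20.333333 = 16.650702
Set a + b·x = 5.6: x = (5.6 − 16.650702) / (-0.476264) = 23.202890

23.2029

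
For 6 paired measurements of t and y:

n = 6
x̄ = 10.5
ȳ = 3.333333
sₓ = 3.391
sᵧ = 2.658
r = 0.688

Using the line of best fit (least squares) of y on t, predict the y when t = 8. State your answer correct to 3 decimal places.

b = r · sᵧ/sₓ = 0.688 · 2.658/3.391 = 0.539282
a = ȳ − b·x̄ = 3.333333 − 0.539282·10.5 = -2.329124
ŷ(8) = a + b·8 = -2.329124 + 0.539282·8 = 1.985129

1.985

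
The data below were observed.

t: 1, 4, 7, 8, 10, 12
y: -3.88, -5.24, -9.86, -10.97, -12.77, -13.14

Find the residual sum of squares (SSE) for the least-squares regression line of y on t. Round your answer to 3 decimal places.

3.586

n = 6, Σx = 42, Σy = -55.86, Σxy = -467, Σx² = 374, Σy² = 595.805
Sxx = Σx² − (Σx)²/n = 374 − 294 = 80
Sxy = Σxy − (Σx)(Σy)/n = -467 − (-391.02) = -75.98
Syy = Σy² − (Σy)²/n = 595.805 − 520.0566 = 75.7484
b = Sxy/Sxx = -75.98/80 = -0.94975
SSE = Syy − b·Sxy = 75.7484 − (-0.94975)·(-75.98) = 3.586395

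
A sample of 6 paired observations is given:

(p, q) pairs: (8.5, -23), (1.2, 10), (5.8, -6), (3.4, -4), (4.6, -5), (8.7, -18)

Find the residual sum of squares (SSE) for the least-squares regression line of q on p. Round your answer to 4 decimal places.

46.0259

n = 6, Σx = 32.2, Σy = -46, Σxy = -411.5, Σx² = 215.74, Σy² = 1030
Sxx = Σx² − (Σx)²/n = 215.74 − 172.806667 = 42.933333
Sxy = Σxy − (Σx)(Σy)/n = -411.5 − (-246.866667) = -164.633333
Syy = Σy² − (Σy)²/n = 1030 − 352.666667 = 677.333333
b = Sxy/Sxx = -164.633333/42.933333 = -3.834627
SSE = Syy − b·Sxy = 677.333333 − (-3.834627)·(-164.633333) = 46.025854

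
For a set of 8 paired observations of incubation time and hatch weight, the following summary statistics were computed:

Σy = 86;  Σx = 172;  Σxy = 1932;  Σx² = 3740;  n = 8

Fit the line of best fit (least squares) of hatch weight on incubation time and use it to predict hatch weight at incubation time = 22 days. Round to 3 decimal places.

Sxx = Σx² − (Σx)²/n = 3740 − 3698 = 42
Sxy = Σxy − (Σx)(Σy)/n = 1932 − 1849 = 83
b = Sxy/Sxx = 83/42 = 1.976190
a = ȳ − b·x̄ = 10.75 − 1.976190·21.5 = -31.738095
ŷ(22) = a + b·22 = -31.738095 + 1.976190·22 = 11.738095

11.738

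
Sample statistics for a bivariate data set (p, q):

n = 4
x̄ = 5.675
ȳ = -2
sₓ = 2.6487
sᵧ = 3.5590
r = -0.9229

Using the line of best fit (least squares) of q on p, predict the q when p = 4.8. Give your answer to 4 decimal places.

b = r · sᵧ/sₓ = -0.9229 · 3.559/2.6487 = -1.240080
a = ȳ − b·x̄ = -2 − (-1.240080)·5.675 = 5.037457
ŷ(4.8) = a + b·4.8 = 5.037457 + (-1.240080)·4.8 = -0.914930

-0.9149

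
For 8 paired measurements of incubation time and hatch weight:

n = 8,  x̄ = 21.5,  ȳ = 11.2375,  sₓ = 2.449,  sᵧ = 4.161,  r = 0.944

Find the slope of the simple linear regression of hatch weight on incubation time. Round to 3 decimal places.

1.604

b = r · sᵧ/sₓ = 0.944 · 4.161/2.449 = 1.603913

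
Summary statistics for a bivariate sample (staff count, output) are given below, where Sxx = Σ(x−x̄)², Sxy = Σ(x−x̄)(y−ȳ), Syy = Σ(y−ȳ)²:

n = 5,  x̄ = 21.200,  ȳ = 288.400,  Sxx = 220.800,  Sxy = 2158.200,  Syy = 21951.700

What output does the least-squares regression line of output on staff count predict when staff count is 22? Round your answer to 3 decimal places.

b = Sxy/Sxx = 2158.2/220.8 = 9.774457
a = ȳ − b·x̄ = 288.4 − 9.774457·21.2 = 81.181522
ŷ(22) = a + b·22 = 81.181522 + 9.774457·22 = 296.219565

296.220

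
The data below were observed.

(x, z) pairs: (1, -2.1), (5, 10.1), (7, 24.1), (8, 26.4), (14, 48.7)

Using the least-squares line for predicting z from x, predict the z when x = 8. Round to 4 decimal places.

25.4367

n = 5, Σx = 35, Σy = 107.2, Σxy = 1110.1, Σx² = 335
Sxx = Σx² − (Σx)²/n = 335 − 245 = 90
Sxy = Σxy − (Σx)(Σy)/n = 1110.1 − 750.4 = 359.7
b = Sxy/Sxx = 359.7/90 = 3.996667
a = ȳ − b·x̄ = 21.44 − 3.996667·7 = -6.536667
ŷ(8) = a + b·8 = -6.536667 + 3.996667·8 = 25.436667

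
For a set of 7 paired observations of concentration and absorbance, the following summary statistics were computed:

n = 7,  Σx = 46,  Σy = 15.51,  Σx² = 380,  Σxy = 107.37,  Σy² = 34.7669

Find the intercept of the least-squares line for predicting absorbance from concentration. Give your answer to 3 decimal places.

Sxx = Σx² − (Σx)²/n = 380 − 302.285714 = 77.714286
Sxy = Σxy − (Σx)(Σy)/n = 107.37 − 101.922857 = 5.447143
b = Sxy/Sxx = 5.447143/77.714286 = 0.070092
a = ȳ − b·x̄ = 2.215714 − 0.070092·6.571429 = 1.755110

1.755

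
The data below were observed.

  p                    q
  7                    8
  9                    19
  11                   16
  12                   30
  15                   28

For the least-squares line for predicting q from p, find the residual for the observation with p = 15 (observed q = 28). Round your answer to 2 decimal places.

n = 5, Σx = 54, Σy = 101, Σxy = 1183, Σx² = 620
Sxx = Σx² − (Σx)²/n = 620 − 583.2 = 36.8
Sxy = Σxy − (Σx)(Σy)/n = 1183 − 1090.8 = 92.2
b = Sxy/Sxx = 92.2/36.8 = 2.505435
a = ȳ − b·x̄ = 20.2 − 2.505435·10.8 = -6.858696
ŷ(15) = -6.858696 + 2.505435·15 = 30.722826
residual = y − ŷ = 28 − 30.722826 = -2.722826

-2.72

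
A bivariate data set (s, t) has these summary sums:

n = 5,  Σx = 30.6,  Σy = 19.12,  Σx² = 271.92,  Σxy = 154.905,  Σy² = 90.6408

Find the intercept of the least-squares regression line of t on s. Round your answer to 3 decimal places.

Sxx = Σx² − (Σx)²/n = 271.92 − 187.272 = 84.648
Sxy = Σxy − (Σx)(Σy)/n = 154.905 − 117.0144 = 37.8906
b = Sxy/Sxx = 37.8906/84.648 = 0.447625
a = ȳ − b·x̄ = 3.824 − 0.447625·6.12 = 1.084532

1.085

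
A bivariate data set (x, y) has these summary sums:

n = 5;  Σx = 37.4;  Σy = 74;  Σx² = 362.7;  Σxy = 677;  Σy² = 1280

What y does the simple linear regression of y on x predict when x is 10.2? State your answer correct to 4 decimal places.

18.8491

Sxx = Σx² − (Σx)²/n = 362.7 − 279.752 = 82.948
Sxy = Σxy − (Σx)(Σy)/n = 677 − 553.52 = 123.48
b = Sxy/Sxx = 123.48/82.948 = 1.488643
a = ȳ − b·x̄ = 14.8 − 1.488643·7.48 = 3.664947
ŷ(10.2) = a + b·10.2 = 3.664947 + 1.488643·10.2 = 18.849110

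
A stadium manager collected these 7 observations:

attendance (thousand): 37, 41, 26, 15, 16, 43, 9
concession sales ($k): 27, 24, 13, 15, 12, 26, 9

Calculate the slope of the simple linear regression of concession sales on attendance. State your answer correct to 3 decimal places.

n = 7, Σx = 187, Σy = 126, Σxy = 3937, Σx² = 6137
Sxx = Σx² − (Σx)²/n = 6137 − 4995.571429 = 1141.428571
Sxy = Σxy − (Σx)(Σy)/n = 3937 − 3366 = 571
b = Sxy/Sxx = 571/1141.428571 = 0.500250

0.500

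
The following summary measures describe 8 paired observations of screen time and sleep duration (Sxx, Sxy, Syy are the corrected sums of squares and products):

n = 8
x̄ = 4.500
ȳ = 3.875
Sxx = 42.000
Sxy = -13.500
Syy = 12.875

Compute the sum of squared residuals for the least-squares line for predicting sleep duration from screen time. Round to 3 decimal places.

b = Sxy/Sxx = -13.5/42 = -0.321429
SSE = Syy − b·Sxy = 12.875 − (-0.321429)·(-13.5) = 8.535714

8.536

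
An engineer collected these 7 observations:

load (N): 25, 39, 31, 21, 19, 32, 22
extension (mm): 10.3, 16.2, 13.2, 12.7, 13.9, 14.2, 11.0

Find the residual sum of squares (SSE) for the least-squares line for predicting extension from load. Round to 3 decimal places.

n = 7, Σx = 189, Σy = 91.5, Σxy = 2525.7, Σx² = 5417, Σy² = 1219.91
Sxx = Σx² − (Σx)²/n = 5417 − 5103 = 314
Sxy = Σxy − (Σx)(Σy)/n = 2525.7 − 2470.5 = 55.2
Syy = Σy² − (Σy)²/n = 1219.91 − 1196.035714 = 23.874286
b = Sxy/Sxx = 55.2/314 = 0.175796
SSE = Syy − b·Sxy = 23.874286 − 0.175796·55.2 = 14.170337

14.170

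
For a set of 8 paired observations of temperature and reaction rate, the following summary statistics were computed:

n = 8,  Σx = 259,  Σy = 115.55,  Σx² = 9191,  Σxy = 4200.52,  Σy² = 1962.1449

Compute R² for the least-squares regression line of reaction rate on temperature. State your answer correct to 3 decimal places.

0.894

Sxx = Σx² − (Σx)²/n = 9191 − 8385.125 = 805.875
Sxy = Σxy − (Σx)(Σy)/n = 4200.52 − 3740.93125 = 459.58875
Syy = Σy² − (Σy)²/n = 1962.1449 − 1668.975312 = 293.169587
R² = Sxy²/(Sxx·Syy) = (459.58875)²/(805.875·293.169587) = 0.894030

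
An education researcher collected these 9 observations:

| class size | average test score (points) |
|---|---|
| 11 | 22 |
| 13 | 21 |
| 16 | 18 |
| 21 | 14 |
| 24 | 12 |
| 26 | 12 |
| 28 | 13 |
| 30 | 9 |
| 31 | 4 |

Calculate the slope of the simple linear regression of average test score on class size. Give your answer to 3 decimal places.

-0.734

n = 9, Σx = 200, Σy = 125, Σxy = 2455, Σx² = 4884
Sxx = Σx² − (Σx)²/n = 4884 − 4444.444444 = 439.555556
Sxy = Σxy − (Σx)(Σy)/n = 2455 − 2777.777778 = -322.777778
b = Sxy/Sxx = -322.777778/439.555556 = -0.734328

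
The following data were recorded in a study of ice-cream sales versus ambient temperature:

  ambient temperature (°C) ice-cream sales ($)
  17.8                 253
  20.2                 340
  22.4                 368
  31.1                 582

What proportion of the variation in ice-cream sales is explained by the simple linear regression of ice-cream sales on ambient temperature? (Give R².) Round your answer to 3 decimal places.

n = 4, Σx = 91.5, Σy = 1543, Σxy = 37714.8, Σx² = 2193.85, Σy² = 653757
Sxx = Σx² − (Σx)²/n = 2193.85 − 2093.0625 = 100.7875
Sxy = Σxy − (Σx)(Σy)/n = 37714.8 − 35296.125 = 2418.675
Syy = Σy² − (Σy)²/n = 653757 − 595212.25 = 58544.75
R² = Sxy²/(Sxx·Syy) = (2418.675)²/(100.7875·58544.75) = 0.991426

0.991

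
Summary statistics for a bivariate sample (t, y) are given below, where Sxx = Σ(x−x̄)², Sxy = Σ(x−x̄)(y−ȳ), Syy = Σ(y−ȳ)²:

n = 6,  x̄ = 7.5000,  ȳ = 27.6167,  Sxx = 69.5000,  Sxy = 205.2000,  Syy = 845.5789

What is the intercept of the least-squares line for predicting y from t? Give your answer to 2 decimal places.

5.47

b = Sxy/Sxx = 205.2/69.5 = 2.952518
a = ȳ − b·x̄ = 27.6167 − 2.952518·7.5 = 5.472815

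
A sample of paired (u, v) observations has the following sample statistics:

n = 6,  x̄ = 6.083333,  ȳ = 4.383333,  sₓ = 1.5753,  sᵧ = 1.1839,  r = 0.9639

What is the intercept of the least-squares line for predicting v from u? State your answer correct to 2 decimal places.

-0.02

b = r · sᵧ/sₓ = 0.9639 · 1.1839/1.5753 = 0.724409
a = ȳ − b·x̄ = 4.383333 − 0.724409·6.083333 = -0.023487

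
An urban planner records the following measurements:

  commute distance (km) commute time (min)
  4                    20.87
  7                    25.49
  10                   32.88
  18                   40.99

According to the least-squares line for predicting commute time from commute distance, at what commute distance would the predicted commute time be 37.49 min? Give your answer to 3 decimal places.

n = 4, Σx = 39, Σy = 120.23, Σxy = 1328.53, Σx² = 489
Sxx = Σx² − (Σx)²/n = 489 − 380.25 = 108.75
Sxy = Σxy − (Σx)(Σy)/n = 1328.53 − 1172.2425 = 156.2875
b = Sxy/Sxx = 156.2875/108.75 = 1.437126
a = ȳ − b·x̄ = 30.0575 − 1.437126·9.75 = 16.045517
Set a + b·x = 37.49: x = (37.49 − 16.045517) / 1.437126 = 14.921779

14.922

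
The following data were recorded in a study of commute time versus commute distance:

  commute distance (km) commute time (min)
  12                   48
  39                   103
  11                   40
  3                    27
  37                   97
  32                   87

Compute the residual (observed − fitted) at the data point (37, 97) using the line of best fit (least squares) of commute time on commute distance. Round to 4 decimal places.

-0.7853

n = 6, Σx = 134, Σy = 402, Σxy = 11487, Σx² = 4188
Sxx = Σx² − (Σx)²/n = 4188 − 2992.666667 = 1195.333333
Sxy = Σxy − (Σx)(Σy)/n = 11487 − 8978 = 2509
b = Sxy/Sxx = 2509/1195.333333 = 2.098996
a = ȳ − b·x̄ = 67 − 2.098996·22.333333 = 20.122421
ŷ(37) = 20.122421 + 2.098996·37 = 97.785276
residual = y − ŷ = 97 − 97.785276 = -0.785276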